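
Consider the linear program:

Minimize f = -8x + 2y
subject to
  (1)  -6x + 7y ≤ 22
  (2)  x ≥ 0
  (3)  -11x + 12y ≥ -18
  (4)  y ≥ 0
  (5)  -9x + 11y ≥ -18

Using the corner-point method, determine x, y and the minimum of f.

x = 78, y = 70, minimum f = -484

Extreme points and f = -8x + 2y:
  (0, 22/7) → f = 44/7
  (78, 70) → f = -484
  (0, 0) → f = 0
  (18/11, 0) → f = -144/11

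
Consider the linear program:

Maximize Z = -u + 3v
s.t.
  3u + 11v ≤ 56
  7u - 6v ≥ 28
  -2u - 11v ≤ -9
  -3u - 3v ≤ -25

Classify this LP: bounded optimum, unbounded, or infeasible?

bounded optimum

Corner points and Z = -u + 3v:
  (644/95, 308/95) → Z = 56/19
  (47, -85/11) → Z = -772/11
  (6, 7/3) → Z = 1
  (248/27, -23/27) → Z = -317/27
The feasible region has finitely many vertices and no improving ray; the maximum is 56/19 at (644/95, 308/95).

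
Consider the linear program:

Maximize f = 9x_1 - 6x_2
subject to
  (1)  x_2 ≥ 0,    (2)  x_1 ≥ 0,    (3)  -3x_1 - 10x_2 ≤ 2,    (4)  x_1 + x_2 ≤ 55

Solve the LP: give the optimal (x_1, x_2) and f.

x_1 = 55, x_2 = 0, maximum f = 495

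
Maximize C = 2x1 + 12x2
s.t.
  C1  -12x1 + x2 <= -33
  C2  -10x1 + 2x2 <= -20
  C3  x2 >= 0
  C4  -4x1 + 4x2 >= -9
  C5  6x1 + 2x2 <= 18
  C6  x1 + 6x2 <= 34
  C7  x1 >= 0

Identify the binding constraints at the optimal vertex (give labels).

C1 and C5

Vertices and C = 2x1 + 12x2:
  (123/44, 6/11) → C = 267/22
  (14/5, 3/5) → C = 64/5
  (45/16, 9/16) → C = 99/8

The maximum is at (14/5, 3/5). Substituting into each constraint, equality holds for C1 and C5; the remaining constraints have slack.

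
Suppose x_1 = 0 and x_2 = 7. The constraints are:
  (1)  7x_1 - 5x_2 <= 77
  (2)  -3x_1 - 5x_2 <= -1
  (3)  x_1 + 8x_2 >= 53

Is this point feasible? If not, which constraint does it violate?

(1): -35 ≤ 77 ✓
(2): -35 ≤ -1 ✓
(3): 56 ≥ 53 ✓

feasible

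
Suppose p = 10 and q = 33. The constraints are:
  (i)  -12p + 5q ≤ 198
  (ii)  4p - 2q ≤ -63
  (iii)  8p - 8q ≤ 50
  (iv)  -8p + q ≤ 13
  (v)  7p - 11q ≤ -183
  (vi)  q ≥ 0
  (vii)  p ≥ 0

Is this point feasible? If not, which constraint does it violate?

Constraint (ii): 4p - 2q = -26, which is not ≤ -63. All other constraints are satisfied.

not feasible — violates (ii)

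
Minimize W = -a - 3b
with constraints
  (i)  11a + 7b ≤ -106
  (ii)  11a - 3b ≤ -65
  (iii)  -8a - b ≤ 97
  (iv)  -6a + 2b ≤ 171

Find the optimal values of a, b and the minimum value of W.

a = -191/15, b = 73/15, minimum W = -28/15

Corner points and W = -a - 3b:
  (-773/110, -41/10) → W = 1063/55
  (-191/15, 73/15) → W = -28/15
  (-356/35, -547/35) → W = 1997/35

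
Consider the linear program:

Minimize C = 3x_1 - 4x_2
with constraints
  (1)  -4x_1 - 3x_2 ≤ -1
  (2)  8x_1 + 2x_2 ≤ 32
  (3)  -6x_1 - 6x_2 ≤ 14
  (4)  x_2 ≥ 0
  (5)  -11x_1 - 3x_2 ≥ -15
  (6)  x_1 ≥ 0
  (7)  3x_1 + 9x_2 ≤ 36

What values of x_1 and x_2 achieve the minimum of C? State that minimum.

At the optimal vertex, x_1 = 0 and 3x_1 + 9x_2 = 36.
Solving simultaneously gives x_1 = 0, x_2 = 4.

x_1 = 0, x_2 = 4, minimum C = -16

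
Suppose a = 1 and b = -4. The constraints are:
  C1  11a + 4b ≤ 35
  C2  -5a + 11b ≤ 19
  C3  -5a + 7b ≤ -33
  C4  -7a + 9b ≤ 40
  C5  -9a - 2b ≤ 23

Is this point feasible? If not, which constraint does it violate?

C1: -5 ≤ 35 ✓
C2: -49 ≤ 19 ✓
C3: -33 ≤ -33 ✓
C4: -43 ≤ 40 ✓
C5: -1 ≤ 23 ✓

feasible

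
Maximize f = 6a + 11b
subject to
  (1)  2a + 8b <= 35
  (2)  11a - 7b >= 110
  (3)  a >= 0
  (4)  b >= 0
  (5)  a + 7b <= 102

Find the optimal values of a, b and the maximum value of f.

a = 35/2, b = 0, maximum f = 105

Feasible corners and f = 6a + 11b:
  (375/34, 55/34) → f = 2855/34
  (35/2, 0) → f = 105
  (10, 0) → f = 60

The optimum lies where 2a + 8b = 35 and b = 0.
Solving simultaneously gives a = 35/2, b = 0.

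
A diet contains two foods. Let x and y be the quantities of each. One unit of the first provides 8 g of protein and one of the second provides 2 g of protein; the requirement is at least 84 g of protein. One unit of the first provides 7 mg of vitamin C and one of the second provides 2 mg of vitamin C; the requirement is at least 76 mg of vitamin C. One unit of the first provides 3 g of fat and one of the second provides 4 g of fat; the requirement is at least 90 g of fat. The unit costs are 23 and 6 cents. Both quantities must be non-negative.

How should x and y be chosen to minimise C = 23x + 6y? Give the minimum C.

x = 6, y = 18, minimum C = 246

The feasible region is unbounded (it extends along (0, 1), (1, 0)), but C strictly increases along every unbounded feasible direction, so there is no improving ray and the minimum is attained at a vertex.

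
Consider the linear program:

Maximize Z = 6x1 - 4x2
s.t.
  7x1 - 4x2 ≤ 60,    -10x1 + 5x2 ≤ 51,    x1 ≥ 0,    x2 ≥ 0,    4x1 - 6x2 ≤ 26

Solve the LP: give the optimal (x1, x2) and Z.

x1 = 128/13, x2 = 29/13, maximum Z = 652/13

Corner points and Z = 6x1 - 4x2:
  (128/13, 29/13) → Z = 652/13
  (0, 51/5) → Z = -204/5
  (0, 0) → Z = 0
  (13/2, 0) → Z = 39
The feasible region is unbounded (it extends along (1, 2), (4, 7)), but Z strictly decreases along every unbounded feasible direction, so there is no improving ray and the maximum is attained at a vertex.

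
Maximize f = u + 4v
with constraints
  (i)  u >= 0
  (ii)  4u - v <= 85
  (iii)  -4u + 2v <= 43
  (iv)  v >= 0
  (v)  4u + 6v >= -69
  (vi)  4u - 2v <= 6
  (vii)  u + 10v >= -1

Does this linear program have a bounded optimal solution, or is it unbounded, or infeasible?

bounded optimum

Corner points and f = u + 4v:
  (0, 43/2) → f = 86
  (0, 0) → f = 0
  (213/4, 128) → f = 2261/4
  (41, 79) → f = 357
  (3/2, 0) → f = 3/2
The feasible region has finitely many vertices and no improving ray; the maximum is 2261/4 at (213/4, 128).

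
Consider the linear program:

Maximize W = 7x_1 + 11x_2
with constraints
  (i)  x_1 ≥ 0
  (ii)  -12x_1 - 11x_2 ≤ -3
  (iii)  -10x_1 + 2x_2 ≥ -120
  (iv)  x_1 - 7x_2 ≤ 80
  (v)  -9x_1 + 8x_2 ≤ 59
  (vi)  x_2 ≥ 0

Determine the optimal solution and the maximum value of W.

Vertices and W = 7x_1 + 11x_2:
  (0, 3/11) → W = 3
  (0, 59/8) → W = 649/8
  (1/4, 0) → W = 7/4
  (539/31, 835/31) → W = 418
  (12, 0) → W = 84

The binding constraints are -10x_1 + 2x_2 = -120 and -9x_1 + 8x_2 = 59.
Solving simultaneously gives x_1 = 539/31, x_2 = 835/31.

x_1 = 539/31, x_2 = 835/31, maximum W = 418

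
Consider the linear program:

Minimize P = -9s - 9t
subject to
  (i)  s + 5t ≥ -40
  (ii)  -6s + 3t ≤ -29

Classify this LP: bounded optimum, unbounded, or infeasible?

From the feasible point (25/33, -269/33), moving in the direction (5, -1) keeps every constraint satisfied while P decreases without bound.

unbounded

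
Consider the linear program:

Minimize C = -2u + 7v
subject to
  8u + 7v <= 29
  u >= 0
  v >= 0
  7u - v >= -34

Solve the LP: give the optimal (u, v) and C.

Feasible corners and C = -2u + 7v:
  (0, 29/7) → C = 29
  (29/8, 0) → C = -29/4
  (0, 0) → C = 0

The optimum lies where 8u + 7v = 29 and v = 0.
Solving simultaneously gives u = 29/8, v = 0.

u = 29/8, v = 0, minimum C = -29/4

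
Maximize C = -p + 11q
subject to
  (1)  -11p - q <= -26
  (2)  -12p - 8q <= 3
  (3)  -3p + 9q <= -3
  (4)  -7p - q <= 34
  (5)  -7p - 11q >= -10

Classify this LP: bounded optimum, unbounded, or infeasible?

bounded optimum

Feasible corners and C = -p + 11q:
  (211/76, -345/76) → C = -2003/38
  (46/19, -12/19) → C = -178/19
The feasible region has finitely many vertices and no improving ray; the maximum is -178/19 at (46/19, -12/19).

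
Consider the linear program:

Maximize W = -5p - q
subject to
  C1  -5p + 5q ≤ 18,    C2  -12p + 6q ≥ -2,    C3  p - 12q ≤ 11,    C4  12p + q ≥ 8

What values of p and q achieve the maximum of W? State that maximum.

p = 25/42, q = 6/7, maximum W = -23/6

Vertices and W = -5p - q:
  (59/15, 113/15) → W = -136/5
  (22/65, 256/65) → W = -366/65
  (25/42, 6/7) → W = -23/6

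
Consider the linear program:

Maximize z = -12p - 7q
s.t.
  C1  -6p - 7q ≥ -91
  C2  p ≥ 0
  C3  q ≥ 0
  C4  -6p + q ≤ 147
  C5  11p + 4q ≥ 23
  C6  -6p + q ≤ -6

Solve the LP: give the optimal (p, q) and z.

Corner points and z = -12p - 7q:
  (91/6, 0) → z = -182
  (133/48, 85/8) → z = -861/8
  (23/11, 0) → z = -276/11
  (47/35, 72/35) → z = -1068/35

The binding constraints are q = 0 and 11p + 4q = 23.
Solving simultaneously gives p = 23/11, q = 0.

p = 23/11, q = 0, maximum z = -276/11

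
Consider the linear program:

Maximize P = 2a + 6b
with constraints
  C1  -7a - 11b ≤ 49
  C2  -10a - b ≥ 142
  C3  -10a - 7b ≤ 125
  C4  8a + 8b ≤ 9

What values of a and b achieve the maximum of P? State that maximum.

Vertices and P = 2a + 6b:
  (-1513/103, 504/103) → P = -2/103
  (-1032/61, 385/61) → P = 246/61
  (-1145/72, 613/36) → P = 2533/36
  (-1063/24, 545/12) → P = 2207/12

At the optimal vertex, -10a - 7b = 125 and 8a + 8b = 9.
Solving simultaneously gives a = -1063/24, b = 545/12.

a = -1063/24, b = 545/12, maximum P = 2207/12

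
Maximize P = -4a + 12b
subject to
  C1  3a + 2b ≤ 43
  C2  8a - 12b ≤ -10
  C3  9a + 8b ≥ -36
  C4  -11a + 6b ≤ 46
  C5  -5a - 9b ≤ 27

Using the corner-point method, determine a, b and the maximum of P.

a = 83/20, b = 611/40, maximum P = 1667/10

Extreme points and P = -4a + 12b:
  (124/13, 187/26) → P = 626/13
  (83/20, 611/40) → P = 1667/10
  (-128/43, -99/86) → P = -82/43
  (-292/71, 9/71) → P = 1276/71

The binding constraints are 3a + 2b = 43 and -11a + 6b = 46.
Solving simultaneously gives a = 83/20, b = 611/40.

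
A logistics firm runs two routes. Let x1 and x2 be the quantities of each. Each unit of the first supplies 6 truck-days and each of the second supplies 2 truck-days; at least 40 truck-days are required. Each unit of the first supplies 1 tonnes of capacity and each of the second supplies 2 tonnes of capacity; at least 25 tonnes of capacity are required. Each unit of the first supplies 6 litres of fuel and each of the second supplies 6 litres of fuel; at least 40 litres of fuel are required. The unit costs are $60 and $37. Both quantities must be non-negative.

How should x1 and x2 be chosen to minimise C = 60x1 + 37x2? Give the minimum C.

x1 = 3, x2 = 11, minimum C = 587

Extreme points and C = 60x1 + 37x2:
  (0, 20) → C = 740
  (25, 0) → C = 1500
  (3, 11) → C = 587
The feasible region is unbounded (it extends along (0, 1), (1, 0)), but C strictly increases along every unbounded feasible direction, so there is no improving ray and the minimum is attained at a vertex.

The optimum lies where 6x1 + 2x2 = 40 and x1 + 2x2 = 25.
Solving simultaneously gives x1 = 3, x2 = 11.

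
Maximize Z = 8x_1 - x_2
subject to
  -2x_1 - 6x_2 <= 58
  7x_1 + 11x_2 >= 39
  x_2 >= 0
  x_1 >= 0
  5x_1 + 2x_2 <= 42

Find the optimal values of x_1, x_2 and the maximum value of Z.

Feasible corners and Z = 8x_1 - x_2:
  (39/7, 0) → Z = 312/7
  (0, 39/11) → Z = -39/11
  (42/5, 0) → Z = 336/5
  (0, 21) → Z = -21

x_1 = 42/5, x_2 = 0, maximum Z = 336/5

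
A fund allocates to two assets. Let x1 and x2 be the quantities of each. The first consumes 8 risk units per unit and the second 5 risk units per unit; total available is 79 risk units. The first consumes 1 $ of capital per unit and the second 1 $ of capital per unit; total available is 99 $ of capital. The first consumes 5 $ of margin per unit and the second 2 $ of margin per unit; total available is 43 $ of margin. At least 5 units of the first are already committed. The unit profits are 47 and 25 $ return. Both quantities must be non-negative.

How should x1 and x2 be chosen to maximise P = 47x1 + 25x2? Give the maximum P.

Vertices and P = 47x1 + 25x2:
  (43/5, 0) → P = 2021/5
  (5, 0) → P = 235
  (19/3, 17/3) → P = 1318/3
  (5, 39/5) → P = 430

At the optimal vertex, 8x1 + 5x2 = 79 and 5x1 + 2x2 = 43.
Solving simultaneously gives x1 = 19/3, x2 = 17/3.

x1 = 19/3, x2 = 17/3, maximum P = 1318/3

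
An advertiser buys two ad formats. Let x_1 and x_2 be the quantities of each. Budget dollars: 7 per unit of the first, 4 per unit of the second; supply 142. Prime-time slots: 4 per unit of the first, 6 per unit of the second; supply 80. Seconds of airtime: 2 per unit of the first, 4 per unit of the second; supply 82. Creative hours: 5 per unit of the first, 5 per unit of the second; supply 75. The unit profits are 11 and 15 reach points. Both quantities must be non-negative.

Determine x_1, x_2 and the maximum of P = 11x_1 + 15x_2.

x_1 = 5, x_2 = 10, maximum P = 205

Feasible corners and P = 11x_1 + 15x_2:
  (0, 0) → P = 0
  (0, 40/3) → P = 200
  (15, 0) → P = 165
  (5, 10) → P = 205

The binding constraints are 4x_1 + 6x_2 = 80 and 5x_1 + 5x_2 = 75.
Solving simultaneously gives x_1 = 5, x_2 = 10.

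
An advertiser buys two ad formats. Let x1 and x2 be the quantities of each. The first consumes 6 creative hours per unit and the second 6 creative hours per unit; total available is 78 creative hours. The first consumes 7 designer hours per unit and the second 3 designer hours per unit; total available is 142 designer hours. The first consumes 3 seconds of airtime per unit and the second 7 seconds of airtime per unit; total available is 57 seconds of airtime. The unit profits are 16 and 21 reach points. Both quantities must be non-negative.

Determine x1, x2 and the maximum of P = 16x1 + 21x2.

x1 = 17/2, x2 = 9/2, maximum P = 461/2

Extreme points and P = 16x1 + 21x2:
  (0, 0) → P = 0
  (0, 57/7) → P = 171
  (13, 0) → P = 208
  (17/2, 9/2) → P = 461/2

At the optimal vertex, 6x1 + 6x2 = 78 and 3x1 + 7x2 = 57.
Solving simultaneously gives x1 = 17/2, x2 = 9/2.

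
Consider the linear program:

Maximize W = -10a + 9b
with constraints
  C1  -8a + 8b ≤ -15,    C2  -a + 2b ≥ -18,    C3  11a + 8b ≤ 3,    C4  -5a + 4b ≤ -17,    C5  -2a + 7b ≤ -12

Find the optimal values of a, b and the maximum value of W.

a = 37/21, b = -43/21, maximum W = -757/21

Feasible corners and W = -10a + 9b:
  (5, -13/2) → W = -217/2
  (-19/3, -73/6) → W = -277/6
  (37/21, -43/21) → W = -757/21

At the optimal vertex, 11a + 8b = 3 and -5a + 4b = -17.
Solving simultaneously gives a = 37/21, b = -43/21.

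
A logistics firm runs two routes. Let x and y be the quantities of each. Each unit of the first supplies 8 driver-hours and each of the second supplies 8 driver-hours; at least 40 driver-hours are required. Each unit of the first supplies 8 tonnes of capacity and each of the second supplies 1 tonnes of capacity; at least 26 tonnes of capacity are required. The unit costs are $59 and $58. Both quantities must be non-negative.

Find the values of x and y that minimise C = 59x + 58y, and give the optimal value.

x = 3, y = 2, minimum C = 293

Feasible corners and C = 59x + 58y:
  (0, 26) → C = 1508
  (5, 0) → C = 295
  (3, 2) → C = 293
The feasible region is unbounded (it extends along (0, 1), (1, 0)), but C strictly increases along every unbounded feasible direction, so there is no improving ray and the minimum is attained at a vertex.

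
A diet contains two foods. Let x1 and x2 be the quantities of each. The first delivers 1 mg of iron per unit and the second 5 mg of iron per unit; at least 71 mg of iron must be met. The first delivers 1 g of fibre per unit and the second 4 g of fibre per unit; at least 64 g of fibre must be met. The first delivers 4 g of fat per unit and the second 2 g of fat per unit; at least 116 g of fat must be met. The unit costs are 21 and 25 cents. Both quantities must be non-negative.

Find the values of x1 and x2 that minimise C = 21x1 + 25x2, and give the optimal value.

x1 = 24, x2 = 10, minimum C = 754

Feasible corners and C = 21x1 + 25x2:
  (0, 58) → C = 1450
  (71, 0) → C = 1491
  (36, 7) → C = 931
  (24, 10) → C = 754
The feasible region is unbounded (it extends along (0, 1), (1, 0)), but C strictly increases along every unbounded feasible direction, so there is no improving ray and the minimum is attained at a vertex.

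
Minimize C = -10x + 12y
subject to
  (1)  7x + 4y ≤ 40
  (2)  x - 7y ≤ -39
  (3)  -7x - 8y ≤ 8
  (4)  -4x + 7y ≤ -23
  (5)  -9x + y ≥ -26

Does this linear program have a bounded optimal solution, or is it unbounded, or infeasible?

infeasible

The boundaries 7x + 4y = 40 and x - 7y = -39 meet at (124/53, 313/53), but that point violates -4x + 7y ≤ -23. Every candidate vertex is excluded by some other constraint, so the feasible region is empty.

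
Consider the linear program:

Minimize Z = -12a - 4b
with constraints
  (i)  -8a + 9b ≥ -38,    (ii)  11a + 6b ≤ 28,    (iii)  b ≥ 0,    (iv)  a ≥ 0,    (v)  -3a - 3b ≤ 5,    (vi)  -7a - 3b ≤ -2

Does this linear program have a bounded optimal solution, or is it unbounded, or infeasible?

Feasible corners and Z = -12a - 4b:
  (28/11, 0) → Z = -336/11
  (0, 14/3) → Z = -56/3
  (2/7, 0) → Z = -24/7
  (0, 2/3) → Z = -8/3
The feasible region has finitely many vertices and no improving ray; the minimum is -336/11 at (28/11, 0).

bounded optimum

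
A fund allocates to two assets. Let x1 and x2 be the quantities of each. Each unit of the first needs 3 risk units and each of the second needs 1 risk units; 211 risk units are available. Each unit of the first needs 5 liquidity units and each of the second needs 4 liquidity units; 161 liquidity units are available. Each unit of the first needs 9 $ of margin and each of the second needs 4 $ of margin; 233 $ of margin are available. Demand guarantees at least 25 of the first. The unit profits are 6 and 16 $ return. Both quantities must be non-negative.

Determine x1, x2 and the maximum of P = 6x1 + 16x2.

x1 = 25, x2 = 2, maximum P = 182

Corner points and P = 6x1 + 16x2:
  (233/9, 0) → P = 466/3
  (25, 0) → P = 150
  (25, 2) → P = 182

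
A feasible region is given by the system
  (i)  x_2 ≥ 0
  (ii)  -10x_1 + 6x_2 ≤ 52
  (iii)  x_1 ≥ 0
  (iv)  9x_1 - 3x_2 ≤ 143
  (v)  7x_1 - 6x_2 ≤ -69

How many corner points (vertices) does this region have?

3

Intersecting each pair of boundary lines and keeping only the points that satisfy every inequality leaves:
  (169/4, 949/12)
  (17/3, 163/9)
  (355/11, 1622/33)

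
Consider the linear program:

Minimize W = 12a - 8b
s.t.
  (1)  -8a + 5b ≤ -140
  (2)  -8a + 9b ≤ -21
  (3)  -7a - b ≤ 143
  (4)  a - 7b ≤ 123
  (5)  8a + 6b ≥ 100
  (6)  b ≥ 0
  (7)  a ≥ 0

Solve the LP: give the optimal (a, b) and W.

Vertices and W = 12a - 8b:
  (1155/32, 119/4) → W = 1561/8
  (35/2, 0) → W = 210
  (123, 0) → W = 1476
The feasible region is unbounded (it extends along (7, 1), (9, 8)), but W strictly increases along every unbounded feasible direction, so there is no improving ray and the minimum is attained at a vertex.

The binding constraints are -8a + 5b = -140 and -8a + 9b = -21.
Solving simultaneously gives a = 1155/32, b = 119/4.

a = 1155/32, b = 119/4, minimum W = 1561/8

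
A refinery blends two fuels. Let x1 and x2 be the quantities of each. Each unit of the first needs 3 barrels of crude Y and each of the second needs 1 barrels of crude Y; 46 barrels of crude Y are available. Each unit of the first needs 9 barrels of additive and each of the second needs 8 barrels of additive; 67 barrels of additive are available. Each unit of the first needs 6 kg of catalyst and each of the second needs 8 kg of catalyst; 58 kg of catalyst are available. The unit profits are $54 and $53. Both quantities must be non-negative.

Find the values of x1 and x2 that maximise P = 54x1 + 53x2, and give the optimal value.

Corner points and P = 54x1 + 53x2:
  (0, 0) → P = 0
  (0, 29/4) → P = 1537/4
  (67/9, 0) → P = 402
  (3, 5) → P = 427

x1 = 3, x2 = 5, maximum P = 427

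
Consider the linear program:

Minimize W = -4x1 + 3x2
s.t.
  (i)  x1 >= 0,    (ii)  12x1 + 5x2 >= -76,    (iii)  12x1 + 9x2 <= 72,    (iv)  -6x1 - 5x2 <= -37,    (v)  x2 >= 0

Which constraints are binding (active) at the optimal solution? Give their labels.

Extreme points and W = -4x1 + 3x2:
  (0, 8) → W = 24
  (0, 37/5) → W = 111/5
  (9/2, 2) → W = -12

The minimum is at (9/2, 2). Substituting into each constraint, equality holds for (iii) and (iv); the remaining constraints have slack.

(iii) and (iv)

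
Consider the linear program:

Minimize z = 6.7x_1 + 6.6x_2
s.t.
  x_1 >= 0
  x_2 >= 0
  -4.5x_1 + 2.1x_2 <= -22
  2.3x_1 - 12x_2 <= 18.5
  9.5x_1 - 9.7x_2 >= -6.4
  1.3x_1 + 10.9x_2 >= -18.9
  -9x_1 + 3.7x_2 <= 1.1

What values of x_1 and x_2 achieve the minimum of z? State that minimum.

Vertices and z = 6.7x_1 + 6.6x_2:
  (44/9, 0) → z = 1474/45
  (185/23, 0) → z = 2479/46
  (11342/1185, 2378/237) → z = 772327/5925
The feasible region is unbounded (it extends along (120, 23), (97, 95)), but z strictly increases along every unbounded feasible direction, so there is no improving ray and the minimum is attained at a vertex.

The optimum lies where x_2 = 0 and -4.5x_1 + 2.1x_2 = -22.
Solving simultaneously gives x_1 = 44/9, x_2 = 0.

x_1 = 44/9, x_2 = 0, minimum z = 1474/45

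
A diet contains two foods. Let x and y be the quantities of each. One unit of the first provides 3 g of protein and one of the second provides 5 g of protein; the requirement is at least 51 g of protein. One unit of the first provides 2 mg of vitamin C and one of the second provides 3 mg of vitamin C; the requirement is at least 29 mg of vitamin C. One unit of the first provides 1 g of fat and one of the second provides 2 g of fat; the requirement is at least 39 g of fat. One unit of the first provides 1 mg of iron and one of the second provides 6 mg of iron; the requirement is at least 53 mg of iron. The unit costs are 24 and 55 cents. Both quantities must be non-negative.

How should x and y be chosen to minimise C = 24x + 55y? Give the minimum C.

Extreme points and C = 24x + 55y:
  (0, 39/2) → C = 2145/2
  (53, 0) → C = 1272
  (32, 7/2) → C = 1921/2
The feasible region is unbounded (it extends along (0, 1), (1, 0)), but C strictly increases along every unbounded feasible direction, so there is no improving ray and the minimum is attained at a vertex.

x = 32, y = 7/2, minimum C = 1921/2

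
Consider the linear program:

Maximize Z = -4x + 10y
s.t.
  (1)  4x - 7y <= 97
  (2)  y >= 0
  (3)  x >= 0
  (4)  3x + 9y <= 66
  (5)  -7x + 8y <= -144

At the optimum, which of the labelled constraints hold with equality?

Extreme points and Z = -4x + 10y:
  (22, 0) → Z = -88
  (144/7, 0) → Z = -576/7
  (608/29, 10/29) → Z = -2332/29

The maximum is at (608/29, 10/29). Substituting into each constraint, equality holds for (4) and (5); the remaining constraints have slack.

(4) and (5)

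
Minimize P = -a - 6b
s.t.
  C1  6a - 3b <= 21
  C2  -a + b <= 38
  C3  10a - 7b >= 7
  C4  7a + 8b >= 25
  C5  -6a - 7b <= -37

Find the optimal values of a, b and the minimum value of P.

a = 21/2, b = 14, minimum P = -189/2

The binding constraints are 6a - 3b = 21 and 10a - 7b = 7.
Solving simultaneously gives a = 21/2, b = 14.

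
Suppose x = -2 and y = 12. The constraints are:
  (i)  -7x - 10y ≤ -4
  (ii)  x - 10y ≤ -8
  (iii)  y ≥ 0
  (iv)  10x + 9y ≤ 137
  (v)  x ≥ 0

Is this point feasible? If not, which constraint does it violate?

not feasible — violates (v)

Constraint (v): x = -2, which is not ≥ 0. All other constraints are satisfied.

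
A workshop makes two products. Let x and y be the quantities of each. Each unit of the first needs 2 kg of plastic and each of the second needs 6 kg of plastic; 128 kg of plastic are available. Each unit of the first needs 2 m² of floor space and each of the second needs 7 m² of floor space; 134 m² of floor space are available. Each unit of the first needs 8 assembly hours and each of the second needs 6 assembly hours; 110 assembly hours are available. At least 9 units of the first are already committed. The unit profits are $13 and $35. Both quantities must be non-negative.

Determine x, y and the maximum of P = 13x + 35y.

x = 9, y = 19/3, maximum P = 1016/3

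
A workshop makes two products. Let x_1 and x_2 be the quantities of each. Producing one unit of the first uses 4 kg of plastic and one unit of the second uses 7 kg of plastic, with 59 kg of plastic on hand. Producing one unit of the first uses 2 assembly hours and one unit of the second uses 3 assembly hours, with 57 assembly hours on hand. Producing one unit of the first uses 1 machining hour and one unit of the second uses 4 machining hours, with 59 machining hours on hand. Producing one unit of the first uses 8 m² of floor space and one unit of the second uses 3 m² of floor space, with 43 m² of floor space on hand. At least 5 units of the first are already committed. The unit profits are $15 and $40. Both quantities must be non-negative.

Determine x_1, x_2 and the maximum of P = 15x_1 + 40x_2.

x_1 = 5, x_2 = 1, maximum P = 115

Vertices and P = 15x_1 + 40x_2:
  (43/8, 0) → P = 645/8
  (5, 0) → P = 75
  (5, 1) → P = 115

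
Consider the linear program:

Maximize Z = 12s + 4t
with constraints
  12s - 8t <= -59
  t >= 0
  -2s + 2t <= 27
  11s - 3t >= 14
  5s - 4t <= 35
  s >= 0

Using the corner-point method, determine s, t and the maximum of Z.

s = 49/4, t = 103/4, maximum Z = 250

Vertices and Z = 12s + 4t:
  (49/4, 103/4) → Z = 250
  (289/52, 817/52) → Z = 1684/13
  (109/16, 325/16) → Z = 163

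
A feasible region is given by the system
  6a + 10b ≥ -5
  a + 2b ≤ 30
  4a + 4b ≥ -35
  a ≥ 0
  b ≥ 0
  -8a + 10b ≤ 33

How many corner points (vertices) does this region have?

Intersecting each pair of boundary lines and keeping only the points that satisfy every inequality leaves:
  (30, 0)
  (9, 21/2)
  (0, 0)
  (0, 33/10)

4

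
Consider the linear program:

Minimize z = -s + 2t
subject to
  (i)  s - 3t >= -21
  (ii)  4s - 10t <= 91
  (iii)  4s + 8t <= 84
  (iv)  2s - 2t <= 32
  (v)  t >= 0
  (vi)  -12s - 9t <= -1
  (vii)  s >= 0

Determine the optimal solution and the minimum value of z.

Vertices and z = -s + 2t:
  (21/5, 42/5) → z = 63/5
  (0, 7) → z = 14
  (53/3, 5/3) → z = -43/3
  (16, 0) → z = -16
  (1/12, 0) → z = -1/12
  (0, 1/9) → z = 2/9

s = 16, t = 0, minimum z = -16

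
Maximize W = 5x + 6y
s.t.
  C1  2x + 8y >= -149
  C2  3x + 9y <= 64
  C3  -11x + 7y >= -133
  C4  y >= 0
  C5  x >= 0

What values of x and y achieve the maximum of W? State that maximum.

x = 329/24, y = 61/24, maximum W = 2011/24

Vertices and W = 5x + 6y:
  (329/24, 61/24) → W = 2011/24
  (0, 64/9) → W = 128/3
  (133/11, 0) → W = 665/11
  (0, 0) → W = 0

The optimum lies where 3x + 9y = 64 and -11x + 7y = -133.
Solving simultaneously gives x = 329/24, y = 61/24.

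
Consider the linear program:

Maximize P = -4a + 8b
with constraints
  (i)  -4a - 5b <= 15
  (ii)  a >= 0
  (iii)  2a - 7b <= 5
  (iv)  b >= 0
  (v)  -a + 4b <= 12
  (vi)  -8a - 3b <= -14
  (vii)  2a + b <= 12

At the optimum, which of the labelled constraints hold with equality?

(v) and (vi)

Feasible corners and P = -4a + 8b:
  (5/2, 0) → P = -10
  (89/16, 7/8) → P = -61/4
  (7/4, 0) → P = -7
  (4/7, 22/7) → P = 160/7
  (4, 4) → P = 16

The maximum is at (4/7, 22/7). Substituting into each constraint, equality holds for (v) and (vi); the remaining constraints have slack.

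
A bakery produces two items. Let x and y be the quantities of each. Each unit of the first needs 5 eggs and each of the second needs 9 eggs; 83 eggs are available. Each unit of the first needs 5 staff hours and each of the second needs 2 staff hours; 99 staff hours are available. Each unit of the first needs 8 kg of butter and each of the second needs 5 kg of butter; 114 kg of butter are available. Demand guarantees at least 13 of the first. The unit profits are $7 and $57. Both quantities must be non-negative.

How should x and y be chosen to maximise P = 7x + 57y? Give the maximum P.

x = 13, y = 2, maximum P = 205

Extreme points and P = 7x + 57y:
  (57/4, 0) → P = 399/4
  (13, 0) → P = 91
  (13, 2) → P = 205

At the optimal vertex, 5x + 9y = 83 and 8x + 5y = 114.
Solving simultaneously gives x = 13, y = 2.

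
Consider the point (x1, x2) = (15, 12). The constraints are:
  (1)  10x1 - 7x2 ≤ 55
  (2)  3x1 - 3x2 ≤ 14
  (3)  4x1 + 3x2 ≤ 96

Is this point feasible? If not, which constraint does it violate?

not feasible — violates (1)

Constraint (1): 10x1 - 7x2 = 66, which is not ≤ 55. All other constraints are satisfied.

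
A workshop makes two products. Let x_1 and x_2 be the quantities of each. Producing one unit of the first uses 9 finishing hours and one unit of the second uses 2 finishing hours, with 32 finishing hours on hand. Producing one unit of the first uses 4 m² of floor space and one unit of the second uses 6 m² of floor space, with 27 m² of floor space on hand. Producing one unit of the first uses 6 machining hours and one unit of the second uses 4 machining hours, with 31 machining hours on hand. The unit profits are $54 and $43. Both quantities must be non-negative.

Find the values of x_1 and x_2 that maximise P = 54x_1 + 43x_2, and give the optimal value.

Extreme points and P = 54x_1 + 43x_2:
  (0, 0) → P = 0
  (0, 9/2) → P = 387/2
  (32/9, 0) → P = 192
  (3, 5/2) → P = 539/2

At the optimal vertex, 9x_1 + 2x_2 = 32 and 4x_1 + 6x_2 = 27.
Solving simultaneously gives x_1 = 3, x_2 = 5/2.

x_1 = 3, x_2 = 5/2, maximum P = 539/2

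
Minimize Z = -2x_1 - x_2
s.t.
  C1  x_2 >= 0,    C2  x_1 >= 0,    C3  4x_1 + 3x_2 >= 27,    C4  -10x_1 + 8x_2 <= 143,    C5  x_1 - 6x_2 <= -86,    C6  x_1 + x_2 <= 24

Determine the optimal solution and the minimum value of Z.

Vertices and Z = -2x_1 - x_2:
  (0, 143/8) → Z = -143/8
  (0, 43/3) → Z = -43/3
  (49/18, 383/18) → Z = -481/18
  (58/7, 110/7) → Z = -226/7

x_1 = 58/7, x_2 = 110/7, minimum Z = -226/7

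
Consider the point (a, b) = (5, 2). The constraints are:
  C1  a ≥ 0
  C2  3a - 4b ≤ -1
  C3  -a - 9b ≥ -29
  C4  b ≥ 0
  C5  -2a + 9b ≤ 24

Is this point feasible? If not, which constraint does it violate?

Constraint C2: 3a - 4b = 7, which is not ≤ -1. All other constraints are satisfied.

not feasible — violates C2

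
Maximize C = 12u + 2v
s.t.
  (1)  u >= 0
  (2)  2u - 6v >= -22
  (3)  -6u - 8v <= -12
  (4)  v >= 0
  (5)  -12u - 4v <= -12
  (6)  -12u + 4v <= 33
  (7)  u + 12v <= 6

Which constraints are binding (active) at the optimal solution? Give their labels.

(4) and (7)

Extreme points and C = 12u + 2v:
  (2, 0) → C = 24
  (3/2, 3/8) → C = 75/4
  (6, 0) → C = 72

The maximum is at (6, 0). Substituting into each constraint, equality holds for (4) and (7); the remaining constraints have slack.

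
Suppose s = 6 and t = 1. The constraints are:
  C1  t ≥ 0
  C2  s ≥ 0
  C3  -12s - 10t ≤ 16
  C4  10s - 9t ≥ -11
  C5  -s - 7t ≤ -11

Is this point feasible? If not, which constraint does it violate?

C1: 1 ≥ 0 ✓
C2: 6 ≥ 0 ✓
C3: -82 ≤ 16 ✓
C4: 51 ≥ -11 ✓
C5: -13 ≤ -11 ✓

feasible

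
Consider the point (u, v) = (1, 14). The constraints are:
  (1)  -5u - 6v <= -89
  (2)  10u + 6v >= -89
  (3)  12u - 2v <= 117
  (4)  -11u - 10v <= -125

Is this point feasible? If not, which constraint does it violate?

(1): -89 ≤ -89 ✓
(2): 94 ≥ -89 ✓
(3): -16 ≤ 117 ✓
(4): -151 ≤ -125 ✓

feasible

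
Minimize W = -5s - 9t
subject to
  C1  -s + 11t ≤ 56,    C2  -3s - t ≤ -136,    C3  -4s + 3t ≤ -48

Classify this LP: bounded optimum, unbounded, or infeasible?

From the feasible point (720/17, 152/17), moving in the direction (11, 1) keeps every constraint satisfied while W decreases without bound.

unbounded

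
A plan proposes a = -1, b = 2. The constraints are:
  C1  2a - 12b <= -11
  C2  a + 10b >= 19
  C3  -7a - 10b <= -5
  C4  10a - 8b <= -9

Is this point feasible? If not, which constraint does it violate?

C1: -26 ≤ -11 ✓
C2: 19 ≥ 19 ✓
C3: -13 ≤ -5 ✓
C4: -26 ≤ -9 ✓

feasible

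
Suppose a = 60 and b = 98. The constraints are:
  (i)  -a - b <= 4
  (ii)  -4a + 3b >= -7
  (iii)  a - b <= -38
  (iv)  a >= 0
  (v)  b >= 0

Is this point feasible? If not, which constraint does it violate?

feasible

(i): -158 ≤ 4 ✓
(ii): 54 ≥ -7 ✓
(iii): -38 ≤ -38 ✓
(iv): 60 ≥ 0 ✓
(v): 98 ≥ 0 ✓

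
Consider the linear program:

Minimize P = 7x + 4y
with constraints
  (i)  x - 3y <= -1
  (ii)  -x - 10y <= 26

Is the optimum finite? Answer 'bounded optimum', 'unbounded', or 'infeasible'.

From the feasible point (-88/13, -25/13), moving in the direction (-10, 1) keeps every constraint satisfied while P decreases without bound.

unbounded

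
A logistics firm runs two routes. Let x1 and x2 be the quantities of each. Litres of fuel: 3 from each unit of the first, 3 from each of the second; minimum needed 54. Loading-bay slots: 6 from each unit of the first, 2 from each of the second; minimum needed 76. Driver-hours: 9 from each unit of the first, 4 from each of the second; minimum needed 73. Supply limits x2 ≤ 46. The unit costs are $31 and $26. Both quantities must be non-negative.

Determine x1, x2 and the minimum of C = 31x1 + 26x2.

x1 = 10, x2 = 8, minimum C = 518

Feasible corners and C = 31x1 + 26x2:
  (0, 38) → C = 988
  (0, 46) → C = 1196
  (18, 0) → C = 558
  (10, 8) → C = 518
The feasible region is unbounded (it extends along (1, 0)), but C strictly increases along every unbounded feasible direction, so there is no improving ray and the minimum is attained at a vertex.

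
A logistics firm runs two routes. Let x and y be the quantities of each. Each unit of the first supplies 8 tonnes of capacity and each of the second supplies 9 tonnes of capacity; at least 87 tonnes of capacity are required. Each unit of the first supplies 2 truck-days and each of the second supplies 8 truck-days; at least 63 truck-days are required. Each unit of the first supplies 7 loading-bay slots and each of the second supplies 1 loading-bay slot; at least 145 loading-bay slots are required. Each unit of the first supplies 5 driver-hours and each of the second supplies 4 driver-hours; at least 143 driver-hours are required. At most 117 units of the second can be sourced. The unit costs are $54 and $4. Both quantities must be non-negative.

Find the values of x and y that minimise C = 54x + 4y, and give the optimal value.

The feasible region is unbounded (it extends along (1, 0)), but C strictly increases along every unbounded feasible direction, so there is no improving ray and the minimum is attained at a vertex.

x = 4, y = 117, minimum C = 684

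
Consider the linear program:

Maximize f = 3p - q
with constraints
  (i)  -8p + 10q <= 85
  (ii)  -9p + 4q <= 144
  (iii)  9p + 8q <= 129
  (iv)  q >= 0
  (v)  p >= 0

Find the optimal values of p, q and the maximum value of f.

p = 43/3, q = 0, maximum f = 43

Feasible corners and f = 3p - q:
  (305/77, 1797/154) → f = 3/14
  (0, 17/2) → f = -17/2
  (43/3, 0) → f = 43
  (0, 0) → f = 0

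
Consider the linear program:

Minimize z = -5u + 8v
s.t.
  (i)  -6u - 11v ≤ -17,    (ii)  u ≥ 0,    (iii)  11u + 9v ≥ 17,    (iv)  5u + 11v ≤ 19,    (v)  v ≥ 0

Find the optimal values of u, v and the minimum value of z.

u = 19/5, v = 0, minimum z = -19

Extreme points and z = -5u + 8v:
  (34/67, 85/67) → z = 510/67
  (17/6, 0) → z = -85/6
  (4/19, 31/19) → z = 12
  (19/5, 0) → z = -19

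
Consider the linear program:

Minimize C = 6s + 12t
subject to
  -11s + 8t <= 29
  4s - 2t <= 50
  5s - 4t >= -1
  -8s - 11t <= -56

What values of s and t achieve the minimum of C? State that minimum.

Vertices and C = 6s + 12t:
  (101/3, 127/3) → C = 710
  (331/30, -44/15) → C = 31
  (71/29, 96/29) → C = 1578/29

The optimum lies where 4s - 2t = 50 and -8s - 11t = -56.
Solving simultaneously gives s = 331/30, t = -44/15.

s = 331/30, t = -44/15, minimum C = 31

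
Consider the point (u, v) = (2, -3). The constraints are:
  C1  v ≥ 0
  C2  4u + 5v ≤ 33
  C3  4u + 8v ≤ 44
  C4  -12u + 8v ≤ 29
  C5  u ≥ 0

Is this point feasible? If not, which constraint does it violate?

Constraint C1: v = -3, which is not ≥ 0. All other constraints are satisfied.

not feasible — violates C1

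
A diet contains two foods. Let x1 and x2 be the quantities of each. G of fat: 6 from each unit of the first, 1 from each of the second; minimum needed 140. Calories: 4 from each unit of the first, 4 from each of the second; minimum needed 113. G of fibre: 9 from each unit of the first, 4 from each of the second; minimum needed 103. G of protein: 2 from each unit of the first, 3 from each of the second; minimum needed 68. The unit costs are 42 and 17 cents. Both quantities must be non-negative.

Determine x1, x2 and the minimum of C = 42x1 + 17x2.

Vertices and C = 42x1 + 17x2:
  (0, 140) → C = 2380
  (34, 0) → C = 1428
  (22, 8) → C = 1060
The feasible region is unbounded (it extends along (0, 1), (1, 0)), but C strictly increases along every unbounded feasible direction, so there is no improving ray and the minimum is attained at a vertex.

At the optimal vertex, 6x1 + x2 = 140 and 2x1 + 3x2 = 68.
Solving simultaneously gives x1 = 22, x2 = 8.

x1 = 22, x2 = 8, minimum C = 1060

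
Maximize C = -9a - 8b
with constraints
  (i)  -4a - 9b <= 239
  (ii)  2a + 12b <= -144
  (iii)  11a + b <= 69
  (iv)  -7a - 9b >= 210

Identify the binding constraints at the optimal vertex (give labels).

(i) and (ii)

Vertices and C = -9a - 8b:
  (-262/5, -49/15) → C = 7466/15
  (172/19, -581/19) → C = 3100/19
  (-204/11, -98/11) → C = 2620/11
  (831/92, -2793/92) → C = 14865/92

The maximum is at (-262/5, -49/15). Substituting into each constraint, equality holds for (i) and (ii); the remaining constraints have slack.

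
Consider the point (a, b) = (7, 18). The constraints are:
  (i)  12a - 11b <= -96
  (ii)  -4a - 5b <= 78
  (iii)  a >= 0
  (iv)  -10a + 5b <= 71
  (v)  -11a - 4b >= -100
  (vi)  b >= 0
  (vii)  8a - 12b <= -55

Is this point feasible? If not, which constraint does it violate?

not feasible — violates (v)

Constraint (v): -11a - 4b = -149, which is not ≥ -100. All other constraints are satisfied.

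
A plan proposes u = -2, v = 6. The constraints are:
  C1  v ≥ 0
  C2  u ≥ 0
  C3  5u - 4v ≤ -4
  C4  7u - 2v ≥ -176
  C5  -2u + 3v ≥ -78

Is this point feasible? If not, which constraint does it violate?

Constraint C2: u = -2, which is not ≥ 0. All other constraints are satisfied.

not feasible — violates C2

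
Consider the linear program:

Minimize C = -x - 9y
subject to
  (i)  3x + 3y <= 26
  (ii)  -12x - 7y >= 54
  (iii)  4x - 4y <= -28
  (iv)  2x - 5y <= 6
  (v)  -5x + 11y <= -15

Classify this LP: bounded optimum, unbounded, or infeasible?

The boundaries 3x + 3y = 26 and -12x - 7y = 54 meet at (-344/15, 158/5), but that point violates -5x + 11y ≤ -15. Every candidate vertex is excluded by some other constraint, so the feasible region is empty.

infeasible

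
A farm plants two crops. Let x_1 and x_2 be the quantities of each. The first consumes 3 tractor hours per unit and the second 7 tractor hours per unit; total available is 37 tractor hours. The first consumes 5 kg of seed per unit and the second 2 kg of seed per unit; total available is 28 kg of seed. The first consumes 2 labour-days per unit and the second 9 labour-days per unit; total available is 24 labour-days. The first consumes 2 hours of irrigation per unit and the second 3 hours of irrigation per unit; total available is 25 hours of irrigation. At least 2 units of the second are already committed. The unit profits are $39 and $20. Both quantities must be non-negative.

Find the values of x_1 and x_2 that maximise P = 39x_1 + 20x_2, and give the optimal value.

x_1 = 3, x_2 = 2, maximum P = 157

Corner points and P = 39x_1 + 20x_2:
  (0, 8/3) → P = 160/3
  (0, 2) → P = 40
  (3, 2) → P = 157

At the optimal vertex, 2x_1 + 9x_2 = 24 and x_2 = 2.
Solving simultaneously gives x_1 = 3, x_2 = 2.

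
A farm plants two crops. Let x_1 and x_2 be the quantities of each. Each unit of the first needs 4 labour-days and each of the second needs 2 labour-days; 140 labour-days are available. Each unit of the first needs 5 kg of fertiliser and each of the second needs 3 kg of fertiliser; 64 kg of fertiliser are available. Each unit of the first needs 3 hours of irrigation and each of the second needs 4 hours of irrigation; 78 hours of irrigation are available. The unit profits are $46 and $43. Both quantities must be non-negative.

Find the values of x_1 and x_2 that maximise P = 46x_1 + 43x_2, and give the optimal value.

Extreme points and P = 46x_1 + 43x_2:
  (0, 0) → P = 0
  (0, 39/2) → P = 1677/2
  (64/5, 0) → P = 2944/5
  (2, 18) → P = 866

The binding constraints are 5x_1 + 3x_2 = 64 and 3x_1 + 4x_2 = 78.
Solving simultaneously gives x_1 = 2, x_2 = 18.

x_1 = 2, x_2 = 18, maximum P = 866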